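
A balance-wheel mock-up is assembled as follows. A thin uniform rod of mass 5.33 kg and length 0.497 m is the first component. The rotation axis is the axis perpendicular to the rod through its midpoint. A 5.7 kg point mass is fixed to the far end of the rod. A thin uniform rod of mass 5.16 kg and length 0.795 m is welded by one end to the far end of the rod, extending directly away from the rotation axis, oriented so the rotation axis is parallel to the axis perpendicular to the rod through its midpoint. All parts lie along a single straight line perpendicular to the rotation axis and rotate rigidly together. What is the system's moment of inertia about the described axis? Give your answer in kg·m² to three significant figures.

Thin rod: I_cm = (1/12)ML² = (1/12)(5.33)(0.497)² = 0.10971 kg·m²; axis through the centre, so I = 0.10971 kg·m².
Point mass: I_cm = 0; centre at d = 0.2485 m, so the parallel axis theorem gives I = 0 + (5.7)(0.2485)² = 0.35199 kg·m².
Thin rod: I_cm = (1/12)ML² = (1/12)(5.16)(0.795)² = 0.27177 kg·m²; centre at d = 0.2485 + 0.3975 = 0.646 m, so the parallel axis theorem gives I = 0.27177 + (5.16)(0.646)² = 2.4251 kg·m².
Total I = 0.10971 + 0.35199 + 2.4251 = 2.8868 kg·m².

2.89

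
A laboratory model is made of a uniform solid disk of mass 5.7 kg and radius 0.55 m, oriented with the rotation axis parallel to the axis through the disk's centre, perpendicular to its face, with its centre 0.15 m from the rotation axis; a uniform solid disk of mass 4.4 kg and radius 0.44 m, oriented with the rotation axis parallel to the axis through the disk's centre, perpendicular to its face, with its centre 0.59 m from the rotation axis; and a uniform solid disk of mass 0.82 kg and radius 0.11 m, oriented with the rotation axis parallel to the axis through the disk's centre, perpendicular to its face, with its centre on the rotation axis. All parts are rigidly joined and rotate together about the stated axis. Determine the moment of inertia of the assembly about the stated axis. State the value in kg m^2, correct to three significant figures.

Solid disk: I_cm = (1/2)MR² = (1/2)(5.7)(0.55)² = 0.86213 kg m^2; centre at d = 0.15 m, so I = I_cm + Md² gives I = 0.86213 + (5.7)(0.15)² = 0.99038 kg m^2.
Solid disk: I_cm = (1/2)MR² = (1/2)(4.4)(0.44)² = 0.42592 kg m^2; centre at d = 0.59 m, so I = I_cm + Md² gives I = 0.42592 + (4.4)(0.59)² = 1.9576 kg m^2.
Solid disk: I_cm = (1/2)MR² = (1/2)(0.82)(0.11)² = 0.004961 kg m^2; axis through the centre, so I = 0.004961 kg m^2.
Total I = 0.99038 + 1.9576 + 0.004961 = 2.9529 kg m^2.

2.95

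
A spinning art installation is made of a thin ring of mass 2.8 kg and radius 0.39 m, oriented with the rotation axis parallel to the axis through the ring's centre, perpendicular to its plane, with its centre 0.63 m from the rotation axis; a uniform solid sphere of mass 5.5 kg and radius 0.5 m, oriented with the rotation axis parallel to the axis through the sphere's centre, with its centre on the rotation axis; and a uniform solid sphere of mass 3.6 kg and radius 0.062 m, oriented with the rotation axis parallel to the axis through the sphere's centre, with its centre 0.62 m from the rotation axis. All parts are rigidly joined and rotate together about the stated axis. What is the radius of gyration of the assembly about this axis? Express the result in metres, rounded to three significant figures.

0.541

Thin ring: I_cm = MR² = (2.8)(0.39)² = 0.42588 kg m²; centre at d = 0.63 m, so I = I_cm + Md² gives I = 0.42588 + (2.8)(0.63)² = 1.5372 kg m².
Solid sphere: I_cm = (2/5)MR² = (2/5)(5.5)(0.5)² = 0.55 kg m²; axis through the centre, so I = 0.55 kg m².
Solid sphere: I_cm = (2/5)MR² = (2/5)(3.6)(0.062)² = 0.0055354 kg m²; centre at d = 0.62 m, so I = I_cm + Md² gives I = 0.0055354 + (3.6)(0.62)² = 1.3894 kg m².
Total I = 3.4766 kg m²; total mass M = 11.9 kg.
k = √(I/M) = √(3.4766/11.9) = 0.54051 m.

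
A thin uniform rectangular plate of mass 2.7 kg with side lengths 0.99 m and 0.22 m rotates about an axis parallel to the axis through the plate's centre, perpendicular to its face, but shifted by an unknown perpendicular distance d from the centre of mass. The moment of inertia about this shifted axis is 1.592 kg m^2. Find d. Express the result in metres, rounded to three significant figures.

About the centre-of-mass axis, I_cm = (1/12)M(a²+b²) = (1/12)(2.7)[(0.99)² + (0.22)²] = 0.23141 kg m^2.
Parallel axis theorem: I = I_cm + Md², so Md² = 1.592 − 0.23141 = 1.3606 kg m^2.
d = √(1.3606 / 2.7) = 0.70987 m.

0.710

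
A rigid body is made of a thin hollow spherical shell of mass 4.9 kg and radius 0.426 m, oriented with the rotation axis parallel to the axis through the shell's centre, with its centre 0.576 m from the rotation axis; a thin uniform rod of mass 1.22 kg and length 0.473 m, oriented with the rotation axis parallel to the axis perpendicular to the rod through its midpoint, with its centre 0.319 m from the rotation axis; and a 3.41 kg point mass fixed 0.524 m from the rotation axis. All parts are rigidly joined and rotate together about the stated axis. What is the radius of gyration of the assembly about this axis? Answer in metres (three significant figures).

Spherical shell: I_cm = (2/3)MR² = (2/3)(4.9)(0.426)² = 0.59282 kg m²; centre at d = 0.576 m, so the parallel axis theorem gives I = 0.59282 + (4.9)(0.576)² = 2.2185 kg m².
Thin rod: I_cm = (1/12)ML² = (1/12)(1.22)(0.473)² = 0.022746 kg m²; centre at d = 0.319 m, so the parallel axis theorem gives I = 0.022746 + (1.22)(0.319)² = 0.14689 kg m².
Point mass: I_cm = 0; centre at d = 0.524 m, so the parallel axis theorem gives I = 0 + (3.41)(0.524)² = 0.9363 kg m².
Total I = 3.3017 kg m²; total mass M = 9.53 kg.
k = √(I/M) = √(3.3017/9.53) = 0.5886 m.

0.589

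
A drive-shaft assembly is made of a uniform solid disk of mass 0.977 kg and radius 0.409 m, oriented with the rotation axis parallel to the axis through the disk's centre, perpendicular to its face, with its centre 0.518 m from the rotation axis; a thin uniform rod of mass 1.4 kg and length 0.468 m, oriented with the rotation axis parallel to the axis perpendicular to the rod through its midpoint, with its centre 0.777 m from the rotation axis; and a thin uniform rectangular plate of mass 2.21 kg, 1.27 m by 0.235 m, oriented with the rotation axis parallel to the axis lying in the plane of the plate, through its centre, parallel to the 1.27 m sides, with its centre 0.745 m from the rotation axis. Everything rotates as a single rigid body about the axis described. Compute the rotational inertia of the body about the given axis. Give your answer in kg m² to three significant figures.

2.45

Solid disk: I_cm = (1/2)MR² = (1/2)(0.977)(0.409)² = 0.081717 kg m²; centre at d = 0.518 m, so the parallel axis theorem gives I = 0.081717 + (0.977)(0.518)² = 0.34387 kg m².
Thin rod: I_cm = (1/12)ML² = (1/12)(1.4)(0.468)² = 0.025553 kg m²; centre at d = 0.777 m, so the parallel axis theorem gives I = 0.025553 + (1.4)(0.777)² = 0.87077 kg m².
Rectangular plate: I_cm = (1/12)Mb² = (1/12)(2.21)(0.235)² = 0.010171 kg m²; centre at d = 0.745 m, so the parallel axis theorem gives I = 0.010171 + (2.21)(0.745)² = 1.2368 kg m².
Total I = 0.34387 + 0.87077 + 1.2368 = 2.4514 kg m².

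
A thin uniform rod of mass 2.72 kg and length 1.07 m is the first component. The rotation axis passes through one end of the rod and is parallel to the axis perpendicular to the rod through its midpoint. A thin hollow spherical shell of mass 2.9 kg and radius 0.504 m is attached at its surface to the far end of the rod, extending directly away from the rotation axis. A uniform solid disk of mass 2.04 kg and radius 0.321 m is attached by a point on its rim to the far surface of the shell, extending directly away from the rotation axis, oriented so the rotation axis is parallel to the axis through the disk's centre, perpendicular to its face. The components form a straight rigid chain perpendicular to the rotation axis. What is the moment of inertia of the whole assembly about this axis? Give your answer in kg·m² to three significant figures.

Thin rod: I_cm = (1/12)ML² = (1/12)(2.72)(1.07)² = 0.25951 kg·m²; centre at d = 0.535 m, so the parallel axis theorem gives I = 0.25951 + (2.72)(0.535)² = 1.038 kg·m².
Spherical shell: I_cm = (2/3)MR² = (2/3)(2.9)(0.504)² = 0.4911 kg·m²; centre at d = 0.535 + 0.535 + 0.504 = 1.574 m, so the parallel axis theorem gives I = 0.4911 + (2.9)(1.574)² = 7.6758 kg·m².
Solid disk: I_cm = (1/2)MR² = (1/2)(2.04)(0.321)² = 0.1051 kg·m²; centre at d = 0.535 + 0.535 + 0.504 + 0.504 + 0.321 = 2.399 m, so the parallel axis theorem gives I = 0.1051 + (2.04)(2.399)² = 11.846 kg·m².
Total I = 1.038 + 7.6758 + 11.846 = 20.56 kg·m².

20.6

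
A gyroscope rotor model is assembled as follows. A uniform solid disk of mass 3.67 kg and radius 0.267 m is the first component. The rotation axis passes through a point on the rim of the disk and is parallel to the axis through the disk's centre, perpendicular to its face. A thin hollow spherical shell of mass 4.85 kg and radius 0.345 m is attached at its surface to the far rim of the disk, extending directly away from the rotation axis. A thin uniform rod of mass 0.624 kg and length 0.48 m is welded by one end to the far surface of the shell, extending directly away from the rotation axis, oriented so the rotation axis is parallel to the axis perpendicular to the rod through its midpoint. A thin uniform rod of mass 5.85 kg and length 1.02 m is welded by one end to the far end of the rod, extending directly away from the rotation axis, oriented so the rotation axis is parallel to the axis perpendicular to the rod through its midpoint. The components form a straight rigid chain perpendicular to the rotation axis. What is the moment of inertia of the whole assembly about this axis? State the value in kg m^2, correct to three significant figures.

35.1

Solid disk: I_cm = (1/2)MR² = (1/2)(3.67)(0.267)² = 0.13082 kg m^2; centre at d = 0.267 m, so I = I_cm + Md² gives I = 0.13082 + (3.67)(0.267)² = 0.39245 kg m^2.
Spherical shell: I_cm = (2/3)MR² = (2/3)(4.85)(0.345)² = 0.38485 kg m^2; centre at d = 0.267 + 0.267 + 0.345 = 0.879 m, so I = I_cm + Md² gives I = 0.38485 + (4.85)(0.879)² = 4.1322 kg m^2.
Thin rod: I_cm = (1/12)ML² = (1/12)(0.624)(0.48)² = 0.011981 kg m^2; centre at d = 0.267 + 0.267 + 0.345 + 0.345 + 0.24 = 1.464 m, so I = I_cm + Md² gives I = 0.011981 + (0.624)(1.464)² = 1.3494 kg m^2.
Thin rod: I_cm = (1/12)ML² = (1/12)(5.85)(1.02)² = 0.50719 kg m^2; centre at d = 0.267 + 0.267 + 0.345 + 0.345 + 0.24 + 0.24 + 0.51 = 2.214 m, so I = I_cm + Md² gives I = 0.50719 + (5.85)(2.214)² = 29.183 kg m^2.
Total I = 0.39245 + 4.1322 + 1.3494 + 29.183 = 35.057 kg m^2.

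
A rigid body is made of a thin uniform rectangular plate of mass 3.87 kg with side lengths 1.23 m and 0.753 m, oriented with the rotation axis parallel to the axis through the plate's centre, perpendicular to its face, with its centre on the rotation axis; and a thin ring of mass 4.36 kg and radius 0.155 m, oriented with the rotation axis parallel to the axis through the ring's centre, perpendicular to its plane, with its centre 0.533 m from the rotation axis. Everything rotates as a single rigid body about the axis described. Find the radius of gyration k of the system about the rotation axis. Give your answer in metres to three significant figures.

Rectangular plate: I_cm = (1/12)M(a²+b²) = (1/12)(3.87)[(1.23)² + (0.753)²] = 0.67077 kg m^2; axis through the centre, so I = 0.67077 kg m^2.
Thin ring: I_cm = MR² = (4.36)(0.155)² = 0.10475 kg m^2; centre at d = 0.533 m, so I = I_cm + Md² gives I = 0.10475 + (4.36)(0.533)² = 1.3434 kg m^2.
Total I = 2.0141 kg m^2; total mass M = 8.23 kg.
k = √(I/M) = √(2.0141/8.23) = 0.4947 m.

0.495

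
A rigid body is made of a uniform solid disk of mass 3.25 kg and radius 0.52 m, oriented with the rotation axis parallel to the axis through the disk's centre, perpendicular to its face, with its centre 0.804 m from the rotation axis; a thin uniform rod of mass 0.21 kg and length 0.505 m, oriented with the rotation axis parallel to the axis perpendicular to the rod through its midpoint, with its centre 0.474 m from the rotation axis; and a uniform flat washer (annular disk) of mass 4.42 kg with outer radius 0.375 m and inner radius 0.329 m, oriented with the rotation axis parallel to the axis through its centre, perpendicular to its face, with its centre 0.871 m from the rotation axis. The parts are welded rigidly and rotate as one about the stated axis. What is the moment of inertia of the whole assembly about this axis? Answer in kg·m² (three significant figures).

6.50

Solid disk: I_cm = (1/2)MR² = (1/2)(3.25)(0.52)² = 0.4394 kg·m²; centre at d = 0.804 m, so I = I_cm + Md² gives I = 0.4394 + (3.25)(0.804)² = 2.5403 kg·m².
Thin rod: I_cm = (1/12)ML² = (1/12)(0.21)(0.505)² = 0.0044629 kg·m²; centre at d = 0.474 m, so I = I_cm + Md² gives I = 0.0044629 + (0.21)(0.474)² = 0.051645 kg·m².
Annular disk: I_cm = (1/2)M(R²+r²) = (1/2)(4.42)[(0.375)² + (0.329)²] = 0.54999 kg·m²; centre at d = 0.871 m, so I = I_cm + Md² gives I = 0.54999 + (4.42)(0.871)² = 3.9032 kg·m².
Total I = 2.5403 + 0.051645 + 3.9032 = 6.4951 kg·m².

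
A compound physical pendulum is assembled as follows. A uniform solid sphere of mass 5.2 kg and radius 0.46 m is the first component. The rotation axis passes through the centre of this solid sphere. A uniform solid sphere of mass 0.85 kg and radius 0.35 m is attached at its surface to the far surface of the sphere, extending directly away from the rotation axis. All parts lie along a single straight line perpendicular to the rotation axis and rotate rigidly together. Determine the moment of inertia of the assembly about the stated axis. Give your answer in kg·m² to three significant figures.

1.04

Solid sphere: I_cm = (2/5)MR² = (2/5)(5.2)(0.46)² = 0.44013 kg·m²; axis through the centre, so I = 0.44013 kg·m².
Solid sphere: I_cm = (2/5)MR² = (2/5)(0.85)(0.35)² = 0.04165 kg·m²; centre at d = 0.46 + 0.35 = 0.81 m, so I = I_cm + Md² gives I = 0.04165 + (0.85)(0.81)² = 0.59934 kg·m².
Total I = 0.44013 + 0.59934 = 1.0395 kg·m².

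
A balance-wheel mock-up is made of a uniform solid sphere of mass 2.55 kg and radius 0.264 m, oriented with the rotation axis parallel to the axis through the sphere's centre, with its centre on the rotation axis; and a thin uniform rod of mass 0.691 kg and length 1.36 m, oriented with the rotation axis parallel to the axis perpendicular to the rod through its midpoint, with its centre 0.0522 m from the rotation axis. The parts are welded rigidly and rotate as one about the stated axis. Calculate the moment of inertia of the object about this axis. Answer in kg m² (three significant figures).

Solid sphere: I_cm = (2/5)MR² = (2/5)(2.55)(0.264)² = 0.07109 kg m²; axis through the centre, so I = 0.07109 kg m².
Thin rod: I_cm = (1/12)ML² = (1/12)(0.691)(1.36)² = 0.10651 kg m²; centre at d = 0.0522 m, so I = I_cm + Md² gives I = 0.10651 + (0.691)(0.0522)² = 0.10839 kg m².
Total I = 0.07109 + 0.10839 = 0.17948 kg m².

0.179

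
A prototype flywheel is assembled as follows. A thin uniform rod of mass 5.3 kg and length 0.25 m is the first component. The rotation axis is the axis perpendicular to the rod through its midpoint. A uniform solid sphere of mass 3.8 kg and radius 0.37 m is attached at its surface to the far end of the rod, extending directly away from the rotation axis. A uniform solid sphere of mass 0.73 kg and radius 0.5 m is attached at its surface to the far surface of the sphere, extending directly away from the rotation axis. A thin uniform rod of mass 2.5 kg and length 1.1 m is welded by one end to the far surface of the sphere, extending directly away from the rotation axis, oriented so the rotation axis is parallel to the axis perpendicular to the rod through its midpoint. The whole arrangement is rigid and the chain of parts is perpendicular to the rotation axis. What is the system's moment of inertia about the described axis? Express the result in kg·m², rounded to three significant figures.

17.4

Thin rod: I_cm = (1/12)ML² = (1/12)(5.3)(0.25)² = 0.027604 kg·m²; axis through the centre, so I = 0.027604 kg·m².
Solid sphere: I_cm = (2/5)MR² = (2/5)(3.8)(0.37)² = 0.20809 kg·m²; centre at d = 0.125 + 0.37 = 0.495 m, so the parallel axis theorem gives I = 0.20809 + (3.8)(0.495)² = 1.1392 kg·m².
Solid sphere: I_cm = (2/5)MR² = (2/5)(0.73)(0.5)² = 0.073 kg·m²; centre at d = 0.125 + 0.37 + 0.37 + 0.5 = 1.365 m, so the parallel axis theorem gives I = 0.073 + (0.73)(1.365)² = 1.4332 kg·m².
Thin rod: I_cm = (1/12)ML² = (1/12)(2.5)(1.1)² = 0.25208 kg·m²; centre at d = 0.125 + 0.37 + 0.37 + 0.5 + 0.5 + 0.55 = 2.415 m, so the parallel axis theorem gives I = 0.25208 + (2.5)(2.415)² = 14.833 kg·m².
Total I = 0.027604 + 1.1392 + 1.4332 + 14.833 = 17.433 kg·m².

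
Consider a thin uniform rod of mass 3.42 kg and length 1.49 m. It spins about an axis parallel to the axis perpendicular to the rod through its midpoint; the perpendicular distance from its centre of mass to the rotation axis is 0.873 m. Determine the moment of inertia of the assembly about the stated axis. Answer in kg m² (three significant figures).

I_cm = (1/12)ML² = (1/12)(3.42)(1.49)² = 0.63273 kg m²; centre at d = 0.873 m, so the parallel axis theorem gives I = 0.63273 + (3.42)(0.873)² = 3.2392 kg m².

3.24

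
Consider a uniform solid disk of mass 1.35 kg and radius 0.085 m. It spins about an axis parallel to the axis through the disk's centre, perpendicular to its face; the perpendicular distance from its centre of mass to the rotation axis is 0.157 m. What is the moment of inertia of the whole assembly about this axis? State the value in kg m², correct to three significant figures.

I_cm = (1/2)MR² = (1/2)(1.35)(0.085)² = 0.0048769 kg m²; centre at d = 0.157 m, so I = I_cm + Md² gives I = 0.0048769 + (1.35)(0.157)² = 0.038153 kg m².

0.0382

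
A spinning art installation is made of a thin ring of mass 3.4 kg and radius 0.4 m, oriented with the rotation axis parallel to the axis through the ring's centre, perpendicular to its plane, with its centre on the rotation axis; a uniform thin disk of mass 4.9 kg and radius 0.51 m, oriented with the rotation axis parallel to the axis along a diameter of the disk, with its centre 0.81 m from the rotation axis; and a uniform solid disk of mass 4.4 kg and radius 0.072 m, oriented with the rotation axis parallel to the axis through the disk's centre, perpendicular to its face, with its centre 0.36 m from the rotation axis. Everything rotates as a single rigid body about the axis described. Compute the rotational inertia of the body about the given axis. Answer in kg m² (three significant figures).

Thin ring: I_cm = MR² = (3.4)(0.4)² = 0.544 kg m²; axis through the centre, so I = 0.544 kg m².
Thin disk: I_cm = (1/4)MR² = (1/4)(4.9)(0.51)² = 0.31862 kg m²; centre at d = 0.81 m, so the parallel axis theorem gives I = 0.31862 + (4.9)(0.81)² = 3.5335 kg m².
Solid disk: I_cm = (1/2)MR² = (1/2)(4.4)(0.072)² = 0.011405 kg m²; centre at d = 0.36 m, so the parallel axis theorem gives I = 0.011405 + (4.4)(0.36)² = 0.58164 kg m².
Total I = 0.544 + 3.5335 + 0.58164 = 4.6592 kg m².

4.66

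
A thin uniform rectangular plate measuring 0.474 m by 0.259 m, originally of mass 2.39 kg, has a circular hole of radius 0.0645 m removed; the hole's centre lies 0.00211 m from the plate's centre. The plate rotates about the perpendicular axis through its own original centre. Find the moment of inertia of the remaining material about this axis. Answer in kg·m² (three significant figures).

0.0576

Unpierced body about its centre: I₀ = (1/12)M(a²+b²) = (1/12)(2.39)[(0.474)² + (0.259)²] = 0.058108 kg·m².
The removed disk has mass m = M·πr²/(ab) = (2.39)·π(0.0645)²/(0.474·0.259) = 0.25444 kg (same uniform areal density).
Its moment of inertia about the rotation axis (parallel-axis theorem): I_hole = (1/2)mr² + md² = (1/2)(0.25444)(0.0645)² + (0.25444)(0.00211)² = 0.0005304 kg·m².
Treating the hole as negative mass, I = I₀ − I_hole = 0.058108 − 0.0005304 = 0.057578 kg·m².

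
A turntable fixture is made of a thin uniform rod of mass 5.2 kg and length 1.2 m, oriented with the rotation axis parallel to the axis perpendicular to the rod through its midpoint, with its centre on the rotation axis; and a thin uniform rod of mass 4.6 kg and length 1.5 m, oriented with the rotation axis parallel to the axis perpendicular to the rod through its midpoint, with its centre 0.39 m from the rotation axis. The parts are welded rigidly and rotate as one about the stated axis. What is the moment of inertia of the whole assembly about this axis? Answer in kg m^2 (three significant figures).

Thin rod: I_cm = (1/12)ML² = (1/12)(5.2)(1.2)² = 0.624 kg m^2; axis through the centre, so I = 0.624 kg m^2.
Thin rod: I_cm = (1/12)ML² = (1/12)(4.6)(1.5)² = 0.8625 kg m^2; centre at d = 0.39 m, so I = I_cm + Md² gives I = 0.8625 + (4.6)(0.39)² = 1.5622 kg m^2.
Total I = 0.624 + 1.5622 = 2.1862 kg m^2.

2.19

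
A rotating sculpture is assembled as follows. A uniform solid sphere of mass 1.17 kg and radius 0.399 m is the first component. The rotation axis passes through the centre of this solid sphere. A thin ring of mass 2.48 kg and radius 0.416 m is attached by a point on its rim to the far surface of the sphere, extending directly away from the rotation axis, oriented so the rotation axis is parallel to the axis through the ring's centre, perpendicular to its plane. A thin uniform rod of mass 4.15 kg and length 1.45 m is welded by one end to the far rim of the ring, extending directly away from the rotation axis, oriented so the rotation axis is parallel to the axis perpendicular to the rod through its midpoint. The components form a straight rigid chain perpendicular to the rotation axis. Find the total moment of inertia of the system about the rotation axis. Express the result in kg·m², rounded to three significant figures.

Solid sphere: I_cm = (2/5)MR² = (2/5)(1.17)(0.399)² = 0.074506 kg·m²; axis through the centre, so I = 0.074506 kg·m².
Thin ring: I_cm = MR² = (2.48)(0.416)² = 0.42918 kg·m²; centre at d = 0.399 + 0.416 = 0.815 m, so I = I_cm + Md² gives I = 0.42918 + (2.48)(0.815)² = 2.0765 kg·m².
Thin rod: I_cm = (1/12)ML² = (1/12)(4.15)(1.45)² = 0.72711 kg·m²; centre at d = 0.399 + 0.416 + 0.416 + 0.725 = 1.956 m, so I = I_cm + Md² gives I = 0.72711 + (4.15)(1.956)² = 16.605 kg·m².
Total I = 0.074506 + 2.0765 + 16.605 = 18.756 kg·m².

18.8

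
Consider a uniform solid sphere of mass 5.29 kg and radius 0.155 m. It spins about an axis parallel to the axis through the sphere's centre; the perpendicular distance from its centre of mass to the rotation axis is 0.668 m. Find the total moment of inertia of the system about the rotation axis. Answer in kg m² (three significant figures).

2.41

I_cm = (2/5)MR² = (2/5)(5.29)(0.155)² = 0.050837 kg m²; centre at d = 0.668 m, so I = I_cm + Md² gives I = 0.050837 + (5.29)(0.668)² = 2.4114 kg m².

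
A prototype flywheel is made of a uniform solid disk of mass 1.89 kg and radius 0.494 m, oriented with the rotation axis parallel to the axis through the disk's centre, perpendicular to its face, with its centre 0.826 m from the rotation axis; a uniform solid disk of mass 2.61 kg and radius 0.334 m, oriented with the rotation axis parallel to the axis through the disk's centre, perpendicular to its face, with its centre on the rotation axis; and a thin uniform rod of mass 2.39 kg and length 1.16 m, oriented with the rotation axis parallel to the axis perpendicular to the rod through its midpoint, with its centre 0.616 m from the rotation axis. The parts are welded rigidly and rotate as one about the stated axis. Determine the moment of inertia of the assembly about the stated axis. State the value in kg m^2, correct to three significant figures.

Solid disk: I_cm = (1/2)MR² = (1/2)(1.89)(0.494)² = 0.23061 kg m^2; centre at d = 0.826 m, so I = I_cm + Md² gives I = 0.23061 + (1.89)(0.826)² = 1.5201 kg m^2.
Solid disk: I_cm = (1/2)MR² = (1/2)(2.61)(0.334)² = 0.14558 kg m^2; axis through the centre, so I = 0.14558 kg m^2.
Thin rod: I_cm = (1/12)ML² = (1/12)(2.39)(1.16)² = 0.268 kg m^2; centre at d = 0.616 m, so I = I_cm + Md² gives I = 0.268 + (2.39)(0.616)² = 1.1749 kg m^2.
Total I = 1.5201 + 0.14558 + 1.1749 = 2.8406 kg m^2.

2.84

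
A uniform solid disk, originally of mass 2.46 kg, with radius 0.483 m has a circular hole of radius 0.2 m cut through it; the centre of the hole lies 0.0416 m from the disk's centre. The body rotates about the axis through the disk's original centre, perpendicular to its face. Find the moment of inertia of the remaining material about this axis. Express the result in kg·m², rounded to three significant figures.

0.278

Unpierced body about its centre: I₀ = (1/2)MR² = (1/2)(2.46)(0.483)² = 0.28695 kg·m².
The removed disk has mass m = M·(r/R)² = (2.46)(0.2/0.483)² = 0.42179 kg (same uniform areal density).
Its moment of inertia about the rotation axis (parallel-axis theorem): I_hole = (1/2)mr² + md² = (1/2)(0.42179)(0.2)² + (0.42179)(0.0416)² = 0.0091658 kg·m².
Treating the hole as negative mass, I = I₀ − I_hole = 0.28695 − 0.0091658 = 0.27778 kg·m².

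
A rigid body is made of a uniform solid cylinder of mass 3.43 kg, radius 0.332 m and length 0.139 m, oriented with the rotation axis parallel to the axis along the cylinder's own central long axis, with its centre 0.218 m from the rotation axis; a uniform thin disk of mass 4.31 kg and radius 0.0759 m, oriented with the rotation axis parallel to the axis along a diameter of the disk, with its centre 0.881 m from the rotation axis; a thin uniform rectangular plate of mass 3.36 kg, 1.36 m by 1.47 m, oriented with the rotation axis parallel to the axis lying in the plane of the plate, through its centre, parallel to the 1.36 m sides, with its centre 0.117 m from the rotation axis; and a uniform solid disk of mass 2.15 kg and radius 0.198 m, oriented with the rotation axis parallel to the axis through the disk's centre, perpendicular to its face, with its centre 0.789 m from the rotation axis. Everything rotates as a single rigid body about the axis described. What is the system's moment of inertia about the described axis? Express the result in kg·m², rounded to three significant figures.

5.74

Solid cylinder: I_cm = (1/2)MR² = (1/2)(3.43)(0.332)² = 0.18903 kg·m²; centre at d = 0.218 m, so the parallel axis theorem gives I = 0.18903 + (3.43)(0.218)² = 0.35204 kg·m².
Thin disk: I_cm = (1/4)MR² = (1/4)(4.31)(0.0759)² = 0.0062073 kg·m²; centre at d = 0.881 m, so the parallel axis theorem gives I = 0.0062073 + (4.31)(0.881)² = 3.3515 kg·m².
Rectangular plate: I_cm = (1/12)Mb² = (1/12)(3.36)(1.47)² = 0.60505 kg·m²; centre at d = 0.117 m, so the parallel axis theorem gives I = 0.60505 + (3.36)(0.117)² = 0.65105 kg·m².
Solid disk: I_cm = (1/2)MR² = (1/2)(2.15)(0.198)² = 0.042144 kg·m²; centre at d = 0.789 m, so the parallel axis theorem gives I = 0.042144 + (2.15)(0.789)² = 1.3806 kg·m².
Total I = 0.35204 + 3.3515 + 0.65105 + 1.3806 = 5.7351 kg·m².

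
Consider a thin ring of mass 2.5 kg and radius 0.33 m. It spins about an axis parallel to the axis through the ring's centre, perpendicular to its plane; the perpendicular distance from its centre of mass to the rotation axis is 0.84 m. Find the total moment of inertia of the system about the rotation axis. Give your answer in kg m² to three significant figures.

2.04

I_cm = MR² = (2.5)(0.33)² = 0.27225 kg m²; centre at d = 0.84 m, so I = I_cm + Md² gives I = 0.27225 + (2.5)(0.84)² = 2.0362 kg m².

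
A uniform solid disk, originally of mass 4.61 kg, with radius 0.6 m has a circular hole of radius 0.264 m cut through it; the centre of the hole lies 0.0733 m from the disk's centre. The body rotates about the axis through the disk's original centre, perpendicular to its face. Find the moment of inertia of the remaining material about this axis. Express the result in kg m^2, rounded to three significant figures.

Unpierced body about its centre: I₀ = (1/2)MR² = (1/2)(4.61)(0.6)² = 0.8298 kg m^2.
The removed disk has mass m = M·(r/R)² = (4.61)(0.264/0.6)² = 0.8925 kg (same uniform areal density).
Its moment of inertia about the rotation axis (parallel-axis theorem): I_hole = (1/2)mr² + md² = (1/2)(0.8925)(0.264)² + (0.8925)(0.0733)² = 0.035897 kg m^2.
Treating the hole as negative mass, I = I₀ − I_hole = 0.8298 − 0.035897 = 0.7939 kg m^2.

0.794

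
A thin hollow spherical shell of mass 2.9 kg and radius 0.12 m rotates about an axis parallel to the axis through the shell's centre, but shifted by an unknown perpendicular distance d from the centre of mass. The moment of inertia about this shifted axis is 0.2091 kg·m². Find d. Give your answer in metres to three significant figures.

About the centre-of-mass axis, I_cm = (2/3)MR² = (2/3)(2.9)(0.12)² = 0.02784 kg·m².
Parallel axis theorem: I = I_cm + Md², so Md² = 0.2091 − 0.02784 = 0.18126 kg·m².
d = √(0.18126 / 2.9) = 0.25001 m.

0.250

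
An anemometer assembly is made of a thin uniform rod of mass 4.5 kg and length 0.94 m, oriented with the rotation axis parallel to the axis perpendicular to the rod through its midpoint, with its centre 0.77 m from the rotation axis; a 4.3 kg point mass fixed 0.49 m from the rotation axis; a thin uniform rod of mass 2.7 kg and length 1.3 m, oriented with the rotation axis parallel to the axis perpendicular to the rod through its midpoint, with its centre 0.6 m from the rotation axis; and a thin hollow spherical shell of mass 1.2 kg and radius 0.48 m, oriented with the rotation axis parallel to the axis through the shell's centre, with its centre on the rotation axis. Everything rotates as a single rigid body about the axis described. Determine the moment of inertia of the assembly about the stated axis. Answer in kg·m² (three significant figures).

5.57

Thin rod: I_cm = (1/12)ML² = (1/12)(4.5)(0.94)² = 0.33135 kg·m²; centre at d = 0.77 m, so the parallel axis theorem gives I = 0.33135 + (4.5)(0.77)² = 2.9994 kg·m².
Point mass: I_cm = 0; centre at d = 0.49 m, so the parallel axis theorem gives I = 0 + (4.3)(0.49)² = 1.0324 kg·m².
Thin rod: I_cm = (1/12)ML² = (1/12)(2.7)(1.3)² = 0.38025 kg·m²; centre at d = 0.6 m, so the parallel axis theorem gives I = 0.38025 + (2.7)(0.6)² = 1.3522 kg·m².
Spherical shell: I_cm = (2/3)MR² = (2/3)(1.2)(0.48)² = 0.18432 kg·m²; axis through the centre, so I = 0.18432 kg·m².
Total I = 2.9994 + 1.0324 + 1.3522 + 0.18432 = 5.5684 kg·m².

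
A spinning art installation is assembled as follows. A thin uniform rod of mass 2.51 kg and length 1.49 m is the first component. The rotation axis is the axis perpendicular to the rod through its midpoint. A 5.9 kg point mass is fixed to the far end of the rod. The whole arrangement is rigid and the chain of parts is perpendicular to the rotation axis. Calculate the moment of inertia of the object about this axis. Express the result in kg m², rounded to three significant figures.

3.74

Thin rod: I_cm = (1/12)ML² = (1/12)(2.51)(1.49)² = 0.46437 kg m²; axis through the centre, so I = 0.46437 kg m².
Point mass: I_cm = 0; centre at d = 0.745 m, so I = I_cm + Md² gives I = 0 + (5.9)(0.745)² = 3.2746 kg m².
Total I = 0.46437 + 3.2746 = 3.739 kg m².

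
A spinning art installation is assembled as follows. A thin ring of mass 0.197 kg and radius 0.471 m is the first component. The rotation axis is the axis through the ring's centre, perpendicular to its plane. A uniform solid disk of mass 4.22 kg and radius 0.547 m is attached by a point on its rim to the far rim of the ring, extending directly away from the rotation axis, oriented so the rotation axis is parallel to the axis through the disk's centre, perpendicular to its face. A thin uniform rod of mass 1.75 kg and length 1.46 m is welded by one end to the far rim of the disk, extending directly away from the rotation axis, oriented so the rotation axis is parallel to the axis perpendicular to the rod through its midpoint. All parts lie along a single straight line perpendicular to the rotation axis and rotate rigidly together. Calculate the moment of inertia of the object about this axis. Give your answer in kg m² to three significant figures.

14.6

Thin ring: I_cm = MR² = (0.197)(0.471)² = 0.043703 kg m²; axis through the centre, so I = 0.043703 kg m².
Solid disk: I_cm = (1/2)MR² = (1/2)(4.22)(0.547)² = 0.63133 kg m²; centre at d = 0.471 + 0.547 = 1.018 m, so I = I_cm + Md² gives I = 0.63133 + (4.22)(1.018)² = 5.0046 kg m².
Thin rod: I_cm = (1/12)ML² = (1/12)(1.75)(1.46)² = 0.31086 kg m²; centre at d = 0.471 + 0.547 + 0.547 + 0.73 = 2.295 m, so I = I_cm + Md² gives I = 0.31086 + (1.75)(2.295)² = 9.5282 kg m².
Total I = 0.043703 + 5.0046 + 9.5282 = 14.576 kg m².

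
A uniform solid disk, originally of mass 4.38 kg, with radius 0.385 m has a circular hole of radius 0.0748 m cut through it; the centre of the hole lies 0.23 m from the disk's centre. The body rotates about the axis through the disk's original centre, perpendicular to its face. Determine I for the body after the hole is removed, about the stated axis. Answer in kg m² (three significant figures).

0.315

Unpierced body about its centre: I₀ = (1/2)MR² = (1/2)(4.38)(0.385)² = 0.32461 kg m².
The removed disk has mass m = M·(r/R)² = (4.38)(0.0748/0.385)² = 0.16533 kg (same uniform areal density).
Its moment of inertia about the rotation axis (parallel-axis theorem): I_hole = (1/2)mr² + md² = (1/2)(0.16533)(0.0748)² + (0.16533)(0.23)² = 0.0092086 kg m².
Treating the hole as negative mass, I = I₀ − I_hole = 0.32461 − 0.0092086 = 0.3154 kg m².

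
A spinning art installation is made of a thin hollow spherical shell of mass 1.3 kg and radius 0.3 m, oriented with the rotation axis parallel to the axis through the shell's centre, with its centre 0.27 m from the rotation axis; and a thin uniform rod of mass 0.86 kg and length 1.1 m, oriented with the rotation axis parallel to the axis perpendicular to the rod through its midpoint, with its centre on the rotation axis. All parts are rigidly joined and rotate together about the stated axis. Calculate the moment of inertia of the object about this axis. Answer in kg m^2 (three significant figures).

0.259

Spherical shell: I_cm = (2/3)MR² = (2/3)(1.3)(0.3)² = 0.078 kg m^2; centre at d = 0.27 m, so the parallel axis theorem gives I = 0.078 + (1.3)(0.27)² = 0.17277 kg m^2.
Thin rod: I_cm = (1/12)ML² = (1/12)(0.86)(1.1)² = 0.086717 kg m^2; axis through the centre, so I = 0.086717 kg m^2.
Total I = 0.17277 + 0.086717 = 0.25949 kg m^2.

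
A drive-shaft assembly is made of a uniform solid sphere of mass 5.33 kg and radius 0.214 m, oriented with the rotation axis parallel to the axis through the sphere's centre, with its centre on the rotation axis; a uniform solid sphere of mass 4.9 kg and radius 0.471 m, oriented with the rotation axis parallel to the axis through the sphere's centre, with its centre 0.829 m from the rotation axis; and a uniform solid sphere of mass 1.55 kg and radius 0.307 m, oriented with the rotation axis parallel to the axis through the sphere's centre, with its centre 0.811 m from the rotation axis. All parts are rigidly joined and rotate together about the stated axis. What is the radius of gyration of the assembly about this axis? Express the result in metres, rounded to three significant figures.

Solid sphere: I_cm = (2/5)MR² = (2/5)(5.33)(0.214)² = 0.097637 kg·m²; axis through the centre, so I = 0.097637 kg·m².
Solid sphere: I_cm = (2/5)MR² = (2/5)(4.9)(0.471)² = 0.43481 kg·m²; centre at d = 0.829 m, so the parallel axis theorem gives I = 0.43481 + (4.9)(0.829)² = 3.8023 kg·m².
Solid sphere: I_cm = (2/5)MR² = (2/5)(1.55)(0.307)² = 0.058434 kg·m²; centre at d = 0.811 m, so the parallel axis theorem gives I = 0.058434 + (1.55)(0.811)² = 1.0779 kg·m².
Total I = 4.9778 kg·m²; total mass M = 11.78 kg.
k = √(I/M) = √(4.9778/11.78) = 0.65005 m.

0.650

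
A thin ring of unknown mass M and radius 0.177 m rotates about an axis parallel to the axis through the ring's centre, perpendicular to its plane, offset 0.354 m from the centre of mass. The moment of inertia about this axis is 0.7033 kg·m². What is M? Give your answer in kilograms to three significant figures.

4.49

I = I_cm + Md² = MR² + Md² = M·[1·(0.177)² + (0.354)²] = M·0.15664.
So M = 0.7033 / 0.15664 = 4.4898 kg.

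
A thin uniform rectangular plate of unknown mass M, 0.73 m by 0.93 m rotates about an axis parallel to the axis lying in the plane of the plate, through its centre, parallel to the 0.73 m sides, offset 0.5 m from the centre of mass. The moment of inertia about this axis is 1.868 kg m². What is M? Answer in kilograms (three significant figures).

I = I_cm + Md² = (1/12)Mb² + Md² = M·[0.0833333·(0.93)² + (0.5)²] = M·0.32208.
So M = 1.868 / 0.32208 = 5.7999 kg.

5.80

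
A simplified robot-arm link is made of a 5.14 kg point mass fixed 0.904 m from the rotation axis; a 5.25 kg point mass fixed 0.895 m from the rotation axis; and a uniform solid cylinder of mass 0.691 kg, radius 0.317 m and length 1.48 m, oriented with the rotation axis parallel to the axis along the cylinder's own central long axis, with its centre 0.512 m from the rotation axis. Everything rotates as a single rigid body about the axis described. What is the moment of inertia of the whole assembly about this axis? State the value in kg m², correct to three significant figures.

Point mass: I_cm = 0; centre at d = 0.904 m, so the parallel axis theorem gives I = 0 + (5.14)(0.904)² = 4.2005 kg m².
Point mass: I_cm = 0; centre at d = 0.895 m, so the parallel axis theorem gives I = 0 + (5.25)(0.895)² = 4.2054 kg m².
Solid cylinder: I_cm = (1/2)MR² = (1/2)(0.691)(0.317)² = 0.034719 kg m²; centre at d = 0.512 m, so the parallel axis theorem gives I = 0.034719 + (0.691)(0.512)² = 0.21586 kg m².
Total I = 4.2005 + 4.2054 + 0.21586 = 8.6217 kg m².

8.62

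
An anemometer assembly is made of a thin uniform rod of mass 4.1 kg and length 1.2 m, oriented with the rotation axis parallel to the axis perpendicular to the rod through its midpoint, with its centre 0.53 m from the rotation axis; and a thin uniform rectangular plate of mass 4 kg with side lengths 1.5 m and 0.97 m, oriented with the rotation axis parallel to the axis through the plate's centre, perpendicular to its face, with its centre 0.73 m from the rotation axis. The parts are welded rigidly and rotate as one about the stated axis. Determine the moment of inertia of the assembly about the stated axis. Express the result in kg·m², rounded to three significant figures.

4.84

Thin rod: I_cm = (1/12)ML² = (1/12)(4.1)(1.2)² = 0.492 kg·m²; centre at d = 0.53 m, so the parallel axis theorem gives I = 0.492 + (4.1)(0.53)² = 1.6437 kg·m².
Rectangular plate: I_cm = (1/12)M(a²+b²) = (1/12)(4)[(1.5)² + (0.97)²] = 1.0636 kg·m²; centre at d = 0.73 m, so the parallel axis theorem gives I = 1.0636 + (4)(0.73)² = 3.1952 kg·m².
Total I = 1.6437 + 3.1952 = 4.8389 kg·m².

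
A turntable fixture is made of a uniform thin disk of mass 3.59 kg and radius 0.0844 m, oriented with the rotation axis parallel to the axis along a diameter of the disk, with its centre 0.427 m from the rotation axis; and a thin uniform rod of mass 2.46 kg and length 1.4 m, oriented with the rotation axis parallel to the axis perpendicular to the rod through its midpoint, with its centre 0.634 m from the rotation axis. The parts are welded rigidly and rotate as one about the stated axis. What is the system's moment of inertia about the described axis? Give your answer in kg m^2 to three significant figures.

Thin disk: I_cm = (1/4)MR² = (1/4)(3.59)(0.0844)² = 0.0063932 kg m^2; centre at d = 0.427 m, so I = I_cm + Md² gives I = 0.0063932 + (3.59)(0.427)² = 0.66095 kg m^2.
Thin rod: I_cm = (1/12)ML² = (1/12)(2.46)(1.4)² = 0.4018 kg m^2; centre at d = 0.634 m, so I = I_cm + Md² gives I = 0.4018 + (2.46)(0.634)² = 1.3906 kg m^2.
Total I = 0.66095 + 1.3906 = 2.0516 kg m^2.

2.05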